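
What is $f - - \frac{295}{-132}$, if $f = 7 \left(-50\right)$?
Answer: $- \frac{46495}{132} \approx -352.23$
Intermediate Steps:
$f = -350$
$f - - \frac{295}{-132} = -350 - - \frac{295}{-132} = -350 - \left(-295\right) \left(- \frac{1}{132}\right) = -350 - \frac{295}{132} = - \frac{46495}{132}$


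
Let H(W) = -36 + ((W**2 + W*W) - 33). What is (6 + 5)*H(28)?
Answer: 16489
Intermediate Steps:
H(W) = -69 + 2*W**2 (H(W) = -36 + ((W**2 + W**2) - 33) = -36 + (2*W**2 - 33) = -36 + (-33 + 2*W**2) = -69 + 2*W**2)
(6 + 5)*H(28) = (6 + 5)*(-69 + 2*28**2) = 11*(-69 + 2*784) = 11*(-69 + 1568) = 11*1499 = 16489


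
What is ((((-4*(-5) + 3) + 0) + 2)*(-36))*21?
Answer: -18900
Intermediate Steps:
((((-4*(-5) + 3) + 0) + 2)*(-36))*21 = ((((20 + 3) + 0) + 2)*(-36))*21 = (((23 + 0) + 2)*(-36))*21 = ((23 + 2)*(-36))*21 = (25*(-36))*21 = -900*21 = -18900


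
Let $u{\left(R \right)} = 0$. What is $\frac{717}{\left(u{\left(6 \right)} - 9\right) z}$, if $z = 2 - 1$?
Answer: $- \frac{239}{3} \approx -79.667$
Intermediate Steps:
$z = 1$
$\frac{717}{\left(u{\left(6 \right)} - 9\right) z} = \frac{717}{\left(0 - 9\right) 1} = \frac{717}{\left(-9\right) 1} = \frac{717}{-9} = 717 \left(- \frac{1}{9}\right) = - \frac{239}{3}$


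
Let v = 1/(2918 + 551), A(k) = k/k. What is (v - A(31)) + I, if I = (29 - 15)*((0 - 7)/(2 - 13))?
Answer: 301814/38159 ≈ 7.9094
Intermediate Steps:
A(k) = 1
I = 98/11 (I = 14*(-7/(-11)) = 14*(-7*(-1/11)) = 14*(7/11) = 98/11 ≈ 8.9091)
v = 1/3469 ≈ 0.00028827
(v - A(31)) + I = (1/3469 - 1*1) + 98/11 = (1/3469 - 1) + 98/11 = -3468/3469 + 98/11 = 301814/38159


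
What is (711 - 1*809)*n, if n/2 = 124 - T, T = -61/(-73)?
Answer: -1762236/73 ≈ -24140.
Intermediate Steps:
T = 61/73 (T = -61*(-1/73) = 61/73 ≈ 0.83562)
n = 17982/73 (n = 2*(124 - 1*61/73) = 2*(124 - 61/73) = 2*(8991/73) = 17982/73 ≈ 246.33)
(711 - 1*809)*n = (711 - 1*809)*(17982/73) = (711 - 809)*(17982/73) = -98*17982/73 = -1762236/73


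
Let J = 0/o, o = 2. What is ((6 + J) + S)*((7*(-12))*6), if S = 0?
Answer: -3024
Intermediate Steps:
J = 0 (J = 0/2 = 0*(½) = 0)
((6 + J) + S)*((7*(-12))*6) = ((6 + 0) + 0)*((7*(-12))*6) = (6 + 0)*(-84*6) = 6*(-504) = -3024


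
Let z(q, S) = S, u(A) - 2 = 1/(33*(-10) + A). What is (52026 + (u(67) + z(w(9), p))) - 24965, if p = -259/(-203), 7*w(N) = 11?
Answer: 206419203/7627 ≈ 27064.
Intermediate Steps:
u(A) = 2 + 1/(-330 + A) (u(A) = 2 + 1/(33*(-10) + A) = 2 + 1/(-330 + A))
w(N) = 11/7 (w(N) = (⅐)*11 = 11/7)
p = 37/29 (p = -259*(-1/203) = 37/29 ≈ 1.2759)
(52026 + (u(67) + z(w(9), p))) - 24965 = (52026 + ((-659 + 2*67)/(-330 + 67) + 37/29)) - 24965 = (52026 + ((-659 + 134)/(-263) + 37/29)) - 24965 = (52026 + (-1/263*(-525) + 37/29)) - 24965 = (52026 + (525/263 + 37/29)) - 24965 = (52026 + 24956/7627) - 24965 = 396827258/7627 - 24965 = 206419203/7627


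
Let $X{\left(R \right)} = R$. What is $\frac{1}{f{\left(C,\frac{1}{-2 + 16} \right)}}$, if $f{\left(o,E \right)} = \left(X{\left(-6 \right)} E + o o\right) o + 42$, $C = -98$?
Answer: $- \frac{1}{941108} \approx -1.0626 \cdot 10^{-6}$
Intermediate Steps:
$f{\left(o,E \right)} = 42 + o \left(o^{2} - 6 E\right)$ ($f{\left(o,E \right)} = \left(- 6 E + o o\right) o + 42 = \left(- 6 E + o^{2}\right) o + 42 = \left(o^{2} - 6 E\right) o + 42 = o \left(o^{2} - 6 E\right) + 42 = 42 + o \left(o^{2} - 6 E\right)$)
$\frac{1}{f{\left(C,\frac{1}{-2 + 16} \right)}} = \frac{1}{42 + \left(-98\right)^{3} - 6 \frac{1}{-2 + 16} \left(-98\right)} = \frac{1}{42 - 941192 - 6 \cdot \frac{1}{14} \left(-98\right)} = \frac{1}{42 - 941192 - \frac{3}{7} \left(-98\right)} = \frac{1}{42 - 941192 + 42} = \frac{1}{-941108} = - \frac{1}{941108}$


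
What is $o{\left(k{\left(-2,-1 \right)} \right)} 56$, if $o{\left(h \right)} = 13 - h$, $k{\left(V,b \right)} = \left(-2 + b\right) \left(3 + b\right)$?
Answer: $1064$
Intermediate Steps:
$o{\left(k{\left(-2,-1 \right)} \right)} 56 = \left(13 - \left(-6 - 1 + \left(-1\right)^{2}\right)\right) 56 = \left(13 - \left(-6 - 1 + 1\right)\right) 56 = \left(13 - -6\right) 56 = \left(13 + 6\right) 56 = 19 \cdot 56 = 1064$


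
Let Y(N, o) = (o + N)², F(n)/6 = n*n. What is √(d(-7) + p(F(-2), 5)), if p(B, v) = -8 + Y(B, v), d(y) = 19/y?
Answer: 2*√10171/7 ≈ 28.815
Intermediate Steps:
F(n) = 6*n² (F(n) = 6*(n*n) = 6*n²)
Y(N, o) = (N + o)²
p(B, v) = -8 + (B + v)²
√(d(-7) + p(F(-2), 5)) = √(19/(-7) + (-8 + (6*(-2)² + 5)²)) = √(19*(-⅐) + (-8 + (6*4 + 5)²)) = √(-19/7 + (-8 + (24 + 5)²)) = √(-19/7 + (-8 + 29²)) = √(-19/7 + (-8 + 841)) = √(-19/7 + 833) = √(5812/7) = 2*√10171/7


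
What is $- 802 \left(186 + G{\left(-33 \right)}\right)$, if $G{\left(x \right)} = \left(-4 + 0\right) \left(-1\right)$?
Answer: $-152380$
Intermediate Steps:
$G{\left(x \right)} = 4$ ($G{\left(x \right)} = \left(-4\right) \left(-1\right) = 4$)
$- 802 \left(186 + G{\left(-33 \right)}\right) = - 802 \left(186 + 4\right) = \left(-802\right) 190 = -152380$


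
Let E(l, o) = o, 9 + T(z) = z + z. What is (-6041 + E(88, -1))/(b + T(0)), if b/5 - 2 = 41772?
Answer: -6042/208861 ≈ -0.028928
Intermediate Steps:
T(z) = -9 + 2*z (T(z) = -9 + (z + z) = -9 + 2*z)
b = 208870 (b = 10 + 5*41772 = 10 + 208860 = 208870)
(-6041 + E(88, -1))/(b + T(0)) = (-6041 - 1)/(208870 + (-9 + 2*0)) = -6042/(208870 + (-9 + 0)) = -6042/(208870 - 9) = -6042/208861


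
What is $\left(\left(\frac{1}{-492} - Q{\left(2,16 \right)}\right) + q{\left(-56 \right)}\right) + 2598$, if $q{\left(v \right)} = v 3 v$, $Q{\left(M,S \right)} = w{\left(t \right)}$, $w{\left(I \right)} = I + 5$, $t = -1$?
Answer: $\frac{5904983}{492} \approx 12002.0$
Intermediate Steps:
$w{\left(I \right)} = 5 + I$
$Q{\left(M,S \right)} = 4$ ($Q{\left(M,S \right)} = 5 - 1 = 4$)
$q{\left(v \right)} = 3 v^{2}$ ($q{\left(v \right)} = 3 v v = 3 v^{2}$)
$\left(\left(\frac{1}{-492} - Q{\left(2,16 \right)}\right) + q{\left(-56 \right)}\right) + 2598 = \left(\left(\frac{1}{-492} - 4\right) + 3 \left(-56\right)^{2}\right) + 2598 = \left(\left(- \frac{1}{492} - 4\right) + 3 \cdot 3136\right) + 2598 = \left(- \frac{1969}{492} + 9408\right) + 2598 = \frac{4626767}{492} + 2598 = \frac{5904983}{492}$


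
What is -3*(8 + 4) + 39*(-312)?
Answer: -12204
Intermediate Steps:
-3*(8 + 4) + 39*(-312) = -3*12 - 12168 = -36 - 12168 = -12204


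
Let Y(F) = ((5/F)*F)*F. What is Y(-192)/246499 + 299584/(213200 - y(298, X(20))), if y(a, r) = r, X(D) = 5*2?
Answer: 36821247008/26275560905 ≈ 1.4014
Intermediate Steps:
X(D) = 10
Y(F) = 5*F
Y(-192)/246499 + 299584/(213200 - y(298, X(20))) = (5*(-192))/246499 + 299584/(213200 - 1*10) = -960*1/246499 + 299584/(213200 - 10) = -960/246499 + 299584/213190 = -960/246499 + 299584*(1/213190) = -960/246499 + 149792/106595 = 36821247008/26275560905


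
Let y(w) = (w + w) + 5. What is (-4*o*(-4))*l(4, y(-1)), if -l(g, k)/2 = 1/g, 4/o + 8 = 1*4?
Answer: 8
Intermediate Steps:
y(w) = 5 + 2*w (y(w) = 2*w + 5 = 5 + 2*w)
o = -1 (o = 4/(-8 + 1*4) = 4/(-8 + 4) = 4/(-4) = 4*(-¼) = -1)
l(g, k) = -2/g
(-4*o*(-4))*l(4, y(-1)) = (-4*(-1)*(-4))*(-2/4) = (4*(-4))*(-2*¼) = -16*(-½) = 8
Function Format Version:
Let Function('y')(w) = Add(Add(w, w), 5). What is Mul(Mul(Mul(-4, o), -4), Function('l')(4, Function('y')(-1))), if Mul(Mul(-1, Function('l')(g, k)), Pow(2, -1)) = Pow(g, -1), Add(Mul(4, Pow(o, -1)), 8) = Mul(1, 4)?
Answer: 8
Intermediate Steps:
Function('y')(w) = Add(5, Mul(2, w)) (Function('y')(w) = Add(Mul(2, w), 5) = Add(5, Mul(2, w)))
o = -1 (o = Mul(4, Pow(Add(-8, Mul(1, 4)), -1)) = Mul(4, Pow(Add(-8, 4), -1)) = Mul(4, Pow(-4, -1)) = Mul(4, Rational(-1, 4)) = -1)
Function('l')(g, k) = Mul(-2, Pow(g, -1))
Mul(Mul(Mul(-4, o), -4), Function('l')(4, Function('y')(-1))) = Mul(Mul(Mul(-4, -1), -4), Mul(-2, Pow(4, -1))) = Mul(Mul(4, -4), Mul(-2, Rational(1, 4))) = Mul(-16, Rational(-1, 2)) = 8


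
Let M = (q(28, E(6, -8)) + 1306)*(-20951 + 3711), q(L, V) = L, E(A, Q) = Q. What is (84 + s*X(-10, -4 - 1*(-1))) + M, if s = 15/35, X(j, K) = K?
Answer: -160986541/7 ≈ -2.2998e+7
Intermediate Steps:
M = -22998160 (M = (28 + 1306)*(-20951 + 3711) = 1334*(-17240) = -22998160)
s = 3/7 (s = 15*(1/35) = 3/7 ≈ 0.42857)
(84 + s*X(-10, -4 - 1*(-1))) + M = (84 + 3*(-4 - 1*(-1))/7) - 22998160 = (84 + 3*(-4 + 1)/7) - 22998160 = (84 + (3/7)*(-3)) - 22998160 = (84 - 9/7) - 22998160 = 579/7 - 22998160 = -160986541/7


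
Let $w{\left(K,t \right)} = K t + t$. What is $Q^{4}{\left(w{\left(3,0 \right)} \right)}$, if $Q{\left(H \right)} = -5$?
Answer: $625$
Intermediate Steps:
$w{\left(K,t \right)} = t + K t$
$Q^{4}{\left(w{\left(3,0 \right)} \right)} = \left(-5\right)^{4} = 625$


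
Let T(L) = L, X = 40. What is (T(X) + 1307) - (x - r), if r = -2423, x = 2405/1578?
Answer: -1700333/1578 ≈ -1077.5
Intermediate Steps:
x = 2405/1578 (x = 2405*(1/1578) = 2405/1578 ≈ 1.5241)
(T(X) + 1307) - (x - r) = (40 + 1307) - (2405/1578 - 1*(-2423)) = 1347 - (2405/1578 + 2423) = 1347 - 1*3825899/1578 = 1347 - 3825899/1578 = -1700333/1578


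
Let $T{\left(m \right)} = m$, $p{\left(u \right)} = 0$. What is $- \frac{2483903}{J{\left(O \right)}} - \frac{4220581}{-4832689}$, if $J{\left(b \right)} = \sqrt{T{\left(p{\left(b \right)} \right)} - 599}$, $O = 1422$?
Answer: $\frac{4220581}{4832689} + \frac{2483903 i \sqrt{599}}{599} \approx 0.87334 + 1.0149 \cdot 10^{5} i$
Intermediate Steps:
$J{\left(b \right)} = i \sqrt{599}$ ($J{\left(b \right)} = \sqrt{0 - 599} = \sqrt{-599} = i \sqrt{599}$)
$- \frac{2483903}{J{\left(O \right)}} - \frac{4220581}{-4832689} = - \frac{2483903}{i \sqrt{599}} - \frac{4220581}{-4832689} = - 2483903 \left(- \frac{i \sqrt{599}}{599}\right) - - \frac{4220581}{4832689} = \frac{2483903 i \sqrt{599}}{599} + \frac{4220581}{4832689} = \frac{4220581}{4832689} + \frac{2483903 i \sqrt{599}}{599}$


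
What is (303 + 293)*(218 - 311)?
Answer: -55428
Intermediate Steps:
(303 + 293)*(218 - 311) = 596*(-93) = -55428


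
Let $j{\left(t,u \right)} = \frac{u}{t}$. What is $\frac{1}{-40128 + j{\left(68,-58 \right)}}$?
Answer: $- \frac{34}{1364381} \approx -2.492 \cdot 10^{-5}$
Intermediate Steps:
$\frac{1}{-40128 + j{\left(68,-58 \right)}} = \frac{1}{-40128 - \frac{58}{68}} = \frac{1}{-40128 - \frac{29}{34}} = \frac{1}{- \frac{1364381}{34}} = - \frac{34}{1364381}$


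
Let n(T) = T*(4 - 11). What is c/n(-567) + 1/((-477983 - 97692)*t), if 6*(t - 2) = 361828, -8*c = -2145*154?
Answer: 204787141665683/19684561869000 ≈ 10.403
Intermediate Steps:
n(T) = -7*T (n(T) = T*(-7) = -7*T)
c = 165165/4 (c = -(-2145)*154/8 = -1/8*(-330330) = 165165/4 ≈ 41291.)
t = 180920/3 (t = 2 + (1/6)*361828 = 2 + 180914/3 = 180920/3 ≈ 60307.)
c/n(-567) + 1/((-477983 - 97692)*t) = 165165/(4*((-7*(-567)))) + 1/((-477983 - 97692)*(180920/3)) = (165165/4)/3969 + (3/180920)/(-575675) = (165165/4)*(1/3969) - 1/575675*3/180920 = 7865/756 - 3/104151121000 = 204787141665683/19684561869000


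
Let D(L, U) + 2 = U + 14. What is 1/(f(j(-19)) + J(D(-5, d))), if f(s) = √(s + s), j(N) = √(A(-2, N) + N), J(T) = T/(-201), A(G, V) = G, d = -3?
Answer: 67/(-3 + 67*√2*21^(¼)*√I) ≈ 0.23352 - 0.23851*I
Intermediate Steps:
D(L, U) = 12 + U (D(L, U) = -2 + (U + 14) = -2 + (14 + U) = 12 + U)
J(T) = -T/201 (J(T) = T*(-1/201) = -T/201)
j(N) = √(-2 + N)
f(s) = √2*√s (f(s) = √(2*s) = √2*√s)
1/(f(j(-19)) + J(D(-5, d))) = 1/(√2*√(√(-2 - 19)) - (12 - 3)/201) = 1/(√2*√(√(-21)) - 1/201*9) = 1/(√2*√(I*√21) - 3/67) = 1/(√2*(21^(¼)*√I) - 3/67) = 1/(√2*21^(¼)*√I - 3/67) = 1/(-3/67 + √2*21^(¼)*√I)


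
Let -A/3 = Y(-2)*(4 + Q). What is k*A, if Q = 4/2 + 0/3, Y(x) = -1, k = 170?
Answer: 3060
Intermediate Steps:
Q = 2 (Q = 4*(1/2) + 0*(1/3) = 2 + 0 = 2)
A = 18 (A = -(-3)*(4 + 2) = -(-3)*6 = -3*(-6) = 18)
k*A = 170*18 = 3060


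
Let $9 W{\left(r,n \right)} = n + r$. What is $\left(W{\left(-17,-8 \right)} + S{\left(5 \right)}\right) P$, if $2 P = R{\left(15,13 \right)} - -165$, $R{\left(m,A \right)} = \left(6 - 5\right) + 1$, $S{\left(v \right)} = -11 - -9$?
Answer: $- \frac{7181}{18} \approx -398.94$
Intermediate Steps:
$S{\left(v \right)} = -2$ ($S{\left(v \right)} = -11 + 9 = -2$)
$R{\left(m,A \right)} = 2$ ($R{\left(m,A \right)} = 1 + 1 = 2$)
$P = \frac{167}{2}$ ($P = \frac{2 - -165}{2} = \frac{2 + 165}{2} = \frac{1}{2} \cdot 167 = \frac{167}{2} \approx 83.5$)
$W{\left(r,n \right)} = \frac{n}{9} + \frac{r}{9}$ ($W{\left(r,n \right)} = \frac{n + r}{9} = \frac{n}{9} + \frac{r}{9}$)
$\left(W{\left(-17,-8 \right)} + S{\left(5 \right)}\right) P = \left(\left(\frac{1}{9} \left(-8\right) + \frac{1}{9} \left(-17\right)\right) - 2\right) \frac{167}{2} = \left(\left(- \frac{8}{9} - \frac{17}{9}\right) - 2\right) \frac{167}{2} = \left(- \frac{25}{9} - 2\right) \frac{167}{2} = \left(- \frac{43}{9}\right) \frac{167}{2} = - \frac{7181}{18}$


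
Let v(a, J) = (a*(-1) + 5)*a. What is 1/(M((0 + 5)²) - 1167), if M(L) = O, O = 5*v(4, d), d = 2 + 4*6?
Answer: -1/1147 ≈ -0.00087184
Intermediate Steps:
d = 26 (d = 2 + 24 = 26)
v(a, J) = a*(5 - a) (v(a, J) = (-a + 5)*a = (5 - a)*a = a*(5 - a))
O = 20 (O = 5*(4*(5 - 1*4)) = 5*(4*(5 - 4)) = 5*(4*1) = 5*4 = 20)
M(L) = 20
1/(M((0 + 5)²) - 1167) = 1/(20 - 1167) = 1/(-1147) = -1/1147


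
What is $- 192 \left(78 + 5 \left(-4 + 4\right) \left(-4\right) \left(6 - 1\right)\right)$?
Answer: $-14976$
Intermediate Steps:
$- 192 \left(78 + 5 \left(-4 + 4\right) \left(-4\right) \left(6 - 1\right)\right) = - 192 \left(78 + 5 \cdot 0 \left(-4\right) 5\right) = - 192 \left(78 + 5 \cdot 0 \cdot 5\right) = - 192 \left(78 + 0 \cdot 5\right) = - 192 \left(78 + 0\right) = \left(-192\right) 78 = -14976$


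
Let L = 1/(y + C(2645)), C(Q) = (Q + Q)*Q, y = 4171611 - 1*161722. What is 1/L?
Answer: 18001939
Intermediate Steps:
y = 4009889 (y = 4171611 - 161722 = 4009889)
C(Q) = 2*Q² (C(Q) = (2*Q)*Q = 2*Q²)
L = 1/18001939 (L = 1/(4009889 + 2*2645²) = 1/(4009889 + 2*6996025) = 1/(4009889 + 13992050) = 1/18001939 ≈ 5.5550e-8)
1/L = 1/(1/18001939) = 18001939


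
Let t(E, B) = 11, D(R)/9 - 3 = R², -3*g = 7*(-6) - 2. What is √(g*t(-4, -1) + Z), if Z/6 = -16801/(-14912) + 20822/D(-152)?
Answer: √2816575743801675030/129214344 ≈ 12.988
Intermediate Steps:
g = 44/3 (g = -(7*(-6) - 2)/3 = -(-42 - 2)/3 = -⅓*(-44) = 44/3 ≈ 14.667)
D(R) = 27 + 9*R²
Z = 3804484027/516857376 (Z = 6*(-16801/(-14912) + 20822/(27 + 9*(-152)²)) = 6*(-16801*(-1/14912) + 20822/(27 + 9*23104)) = 6*(16801/14912 + 20822/(27 + 207936)) = 6*(16801/14912 + 20822/207963) = 6*(3804484027/3101144256) = 3804484027/516857376 ≈ 7.3608)
√(g*t(-4, -1) + Z) = √((44/3)*11 + 3804484027/516857376) = √(484/3 + 3804484027/516857376) = √(87190807355/516857376) = √2816575743801675030/129214344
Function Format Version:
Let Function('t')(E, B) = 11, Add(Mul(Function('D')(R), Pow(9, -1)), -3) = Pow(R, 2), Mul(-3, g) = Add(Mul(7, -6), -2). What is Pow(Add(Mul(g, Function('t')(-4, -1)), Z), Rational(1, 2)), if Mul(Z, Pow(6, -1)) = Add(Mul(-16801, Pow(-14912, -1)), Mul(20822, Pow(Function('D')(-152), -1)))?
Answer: Mul(Rational(1, 129214344), Pow(2816575743801675030, Rational(1, 2))) ≈ 12.988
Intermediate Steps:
g = Rational(44, 3) (g = Mul(Rational(-1, 3), Add(Mul(7, -6), -2)) = Mul(Rational(-1, 3), Add(-42, -2)) = Mul(Rational(-1, 3), -44) = Rational(44, 3) ≈ 14.667)
Function('D')(R) = Add(27, Mul(9, Pow(R, 2)))
Z = Rational(3804484027, 516857376) (Z = Mul(6, Add(Mul(-16801, Pow(-14912, -1)), Mul(20822, Pow(Add(27, Mul(9, Pow(-152, 2))), -1)))) = Mul(6, Add(Mul(-16801, Rational(-1, 14912)), Mul(20822, Pow(Add(27, Mul(9, 23104)), -1)))) = Mul(6, Add(Rational(16801, 14912), Mul(20822, Pow(Add(27, 207936), -1)))) = Mul(6, Add(Rational(16801, 14912), Mul(20822, Pow(207963, -1)))) = Mul(6, Add(Rational(16801, 14912), Mul(20822, Rational(1, 207963)))) = Mul(6, Add(Rational(16801, 14912), Rational(20822, 207963))) = Mul(6, Rational(3804484027, 3101144256)) = Rational(3804484027, 516857376) ≈ 7.3608)
Pow(Add(Mul(g, Function('t')(-4, -1)), Z), Rational(1, 2)) = Pow(Add(Mul(Rational(44, 3), 11), Rational(3804484027, 516857376)), Rational(1, 2)) = Pow(Add(Rational(484, 3), Rational(3804484027, 516857376)), Rational(1, 2)) = Pow(Rational(87190807355, 516857376), Rational(1, 2)) = Mul(Rational(1, 129214344), Pow(2816575743801675030, Rational(1, 2)))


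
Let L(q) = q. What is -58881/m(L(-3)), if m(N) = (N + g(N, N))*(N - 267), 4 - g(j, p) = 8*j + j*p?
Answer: 19627/1440 ≈ 13.630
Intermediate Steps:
g(j, p) = 4 - 8*j - j*p (g(j, p) = 4 - (8*j + j*p) = 4 + (-8*j - j*p) = 4 - 8*j - j*p)
m(N) = (-267 + N)*(4 - N**2 - 7*N) (m(N) = (N + (4 - 8*N - N*N))*(N - 267) = (N + (4 - 8*N - N**2))*(-267 + N) = (N + (4 - N**2 - 8*N))*(-267 + N) = (4 - N**2 - 7*N)*(-267 + N) = (-267 + N)*(4 - N**2 - 7*N))
-58881/m(L(-3)) = -58881/(-1068 - 1*(-3)**3 + 260*(-3)**2 + 1873*(-3)) = -58881/(-1068 - 1*(-27) + 260*9 - 5619) = -58881/(-1068 + 27 + 2340 - 5619) = -58881/(-4320) = -58881*(-1/4320) = 19627/1440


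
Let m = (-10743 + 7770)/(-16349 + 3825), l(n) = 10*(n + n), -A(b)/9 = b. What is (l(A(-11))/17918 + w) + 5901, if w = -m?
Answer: 21357832599/3619436 ≈ 5900.9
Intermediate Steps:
A(b) = -9*b
l(n) = 20*n (l(n) = 10*(2*n) = 20*n)
m = 2973/12524 (m = -2973/(-12524) = -2973*(-1/12524) = 2973/12524 ≈ 0.23738)
w = -2973/12524 (w = -1*2973/12524 = -2973/12524 ≈ -0.23738)
(l(A(-11))/17918 + w) + 5901 = ((20*(-9*(-11)))/17918 - 2973/12524) + 5901 = ((20*99)*(1/17918) - 2973/12524) + 5901 = (1980*(1/17918) - 2973/12524) + 5901 = (990/8959 - 2973/12524) + 5901 = -459237/3619436 + 5901 = 21357832599/3619436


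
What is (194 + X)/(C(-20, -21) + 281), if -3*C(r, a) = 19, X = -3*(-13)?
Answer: 699/824 ≈ 0.84830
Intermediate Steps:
X = 39
C(r, a) = -19/3 (C(r, a) = -1/3*19 = -19/3)
(194 + X)/(C(-20, -21) + 281) = (194 + 39)/(-19/3 + 281) = 233/(824/3) = 233*(3/824) = 699/824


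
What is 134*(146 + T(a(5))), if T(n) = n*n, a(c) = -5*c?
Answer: 103314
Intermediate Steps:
T(n) = n²
134*(146 + T(a(5))) = 134*(146 + (-5*5)²) = 134*(146 + (-25)²) = 134*(146 + 625) = 134*771 = 103314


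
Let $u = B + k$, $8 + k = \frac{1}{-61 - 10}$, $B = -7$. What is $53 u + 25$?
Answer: $- \frac{54723}{71} \approx -770.75$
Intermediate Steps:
$k = - \frac{569}{71}$ ($k = -8 + \frac{1}{-61 - 10} = -8 + \frac{1}{-71} = -8 - \frac{1}{71} = - \frac{569}{71} \approx -8.0141$)
$u = - \frac{1066}{71}$ ($u = -7 - \frac{569}{71} = - \frac{1066}{71} \approx -15.014$)
$53 u + 25 = 53 \left(- \frac{1066}{71}\right) + 25 = - \frac{56498}{71} + 25 = - \frac{54723}{71}$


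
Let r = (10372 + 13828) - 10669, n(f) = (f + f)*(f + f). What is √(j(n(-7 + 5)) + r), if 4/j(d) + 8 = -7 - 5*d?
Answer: √122116895/95 ≈ 116.32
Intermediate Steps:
n(f) = 4*f² (n(f) = (2*f)*(2*f) = 4*f²)
j(d) = 4/(-15 - 5*d) (j(d) = 4/(-8 + (-7 - 5*d)) = 4/(-15 - 5*d))
r = 13531 (r = 24200 - 10669 = 13531)
√(j(n(-7 + 5)) + r) = √(-4/(15 + 5*(4*(-7 + 5)²)) + 13531) = √(-4/(15 + 5*(4*(-2)²)) + 13531) = √(-4/(15 + 5*(4*4)) + 13531) = √(-4/(15 + 5*16) + 13531) = √(-4/(15 + 80) + 13531) = √(-4/95 + 13531) = √(1285441/95) = √122116895/95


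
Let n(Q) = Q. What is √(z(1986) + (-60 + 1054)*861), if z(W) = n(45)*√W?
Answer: √(855834 + 45*√1986) ≈ 926.20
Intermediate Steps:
z(W) = 45*√W
√(z(1986) + (-60 + 1054)*861) = √(45*√1986 + (-60 + 1054)*861) = √(45*√1986 + 994*861) = √(45*√1986 + 855834) = √(855834 + 45*√1986)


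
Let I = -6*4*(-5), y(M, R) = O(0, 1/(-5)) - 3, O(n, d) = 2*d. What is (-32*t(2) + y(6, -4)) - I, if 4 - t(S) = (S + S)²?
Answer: 1303/5 ≈ 260.60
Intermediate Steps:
y(M, R) = -17/5 (y(M, R) = 2/(-5) - 3 = 2*(-⅕) - 3 = -⅖ - 3 = -17/5)
I = 120 (I = -24*(-5) = 120)
t(S) = 4 - 4*S² (t(S) = 4 - (S + S)² = 4 - (2*S)² = 4 - 4*S²)
(-32*t(2) + y(6, -4)) - I = (-32*(4 - 4*2²) - 17/5) - 1*120 = (-32*(4 - 4*4) - 17/5) - 120 = (-32*(4 - 16) - 17/5) - 120 = (-32*(-12) - 17/5) - 120 = (384 - 17/5) - 120 = 1903/5 - 120 = 1303/5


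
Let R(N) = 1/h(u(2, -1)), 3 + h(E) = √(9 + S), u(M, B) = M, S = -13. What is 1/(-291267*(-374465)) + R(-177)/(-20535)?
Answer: 1677990556/149315867805195 + 2*I/266955 ≈ 1.1238e-5 + 7.4919e-6*I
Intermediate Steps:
h(E) = -3 + 2*I (h(E) = -3 + √(9 - 13) = -3 + √(-4) = -3 + 2*I)
R(N) = (-3 - 2*I)/13 (R(N) = 1/(-3 + 2*I) = (-3 - 2*I)/13)
1/(-291267*(-374465)) + R(-177)/(-20535) = 1/(-291267*(-374465)) + (-3/13 - 2*I/13)/(-20535) = -1/291267*(-1/374465) + (-3/13 - 2*I/13)*(-1/20535) = 1/109069297155 + (1/88985 + 2*I/266955) = 1677990556/149315867805195 + 2*I/266955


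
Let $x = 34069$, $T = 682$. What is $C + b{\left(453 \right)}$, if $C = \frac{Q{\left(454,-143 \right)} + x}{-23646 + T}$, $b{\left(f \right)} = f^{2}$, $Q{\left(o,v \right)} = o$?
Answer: $\frac{4712384953}{22964} \approx 2.0521 \cdot 10^{5}$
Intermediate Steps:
$C = - \frac{34523}{22964}$ ($C = \frac{454 + 34069}{-23646 + 682} = \frac{34523}{-22964} = 34523 \left(- \frac{1}{22964}\right) = - \frac{34523}{22964} \approx -1.5034$)
$C + b{\left(453 \right)} = - \frac{34523}{22964} + 453^{2} = - \frac{34523}{22964} + 205209 = \frac{4712384953}{22964}$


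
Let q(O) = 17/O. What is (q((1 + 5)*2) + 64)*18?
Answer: 2355/2 ≈ 1177.5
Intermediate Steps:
(q((1 + 5)*2) + 64)*18 = (17/(((1 + 5)*2)) + 64)*18 = (17/((6*2)) + 64)*18 = (17/12 + 64)*18 = (785/12)*18 = 2355/2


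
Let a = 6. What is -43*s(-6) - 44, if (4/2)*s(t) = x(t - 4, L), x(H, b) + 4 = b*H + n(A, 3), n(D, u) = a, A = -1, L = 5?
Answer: 988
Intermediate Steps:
n(D, u) = 6
x(H, b) = 2 + H*b (x(H, b) = -4 + (b*H + 6) = -4 + (H*b + 6) = -4 + (6 + H*b) = 2 + H*b)
s(t) = -9 + 5*t/2 (s(t) = (2 + (t - 4)*5)/2 = (2 + (-4 + t)*5)/2 = (2 + (-20 + 5*t))/2 = (-18 + 5*t)/2 = -9 + 5*t/2)
-43*s(-6) - 44 = -43*(-9 + (5/2)*(-6)) - 44 = -43*(-9 - 15) - 44 = -43*(-24) - 44 = 1032 - 44 = 988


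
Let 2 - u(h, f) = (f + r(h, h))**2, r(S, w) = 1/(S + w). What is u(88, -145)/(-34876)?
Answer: 651157409/1080318976 ≈ 0.60275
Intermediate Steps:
u(h, f) = 2 - (f + 1/(2*h))**2 (u(h, f) = 2 - (f + 1/(h + h))**2 = 2 - (f + 1/(2*h))**2)
u(88, -145)/(-34876) = (2 - 1/4*(1 + 2*(-145)*88)**2/88**2)/(-34876) = (2 - 1/4*1/7744*(1 - 25520)**2)*(-1/34876) = (2 - 1/4*1/7744*(-25519)**2)*(-1/34876) = (2 - 1/4*1/7744*651219361)*(-1/34876) = (2 - 651219361/30976)*(-1/34876) = -651157409/30976*(-1/34876) = 651157409/1080318976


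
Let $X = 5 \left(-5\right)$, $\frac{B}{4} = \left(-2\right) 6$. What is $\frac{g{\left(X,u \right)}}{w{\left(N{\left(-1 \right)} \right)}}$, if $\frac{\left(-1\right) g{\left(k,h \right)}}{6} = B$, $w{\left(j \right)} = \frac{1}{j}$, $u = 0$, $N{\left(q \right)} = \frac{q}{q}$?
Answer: $288$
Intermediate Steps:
$N{\left(q \right)} = 1$
$B = -48$ ($B = 4 \left(\left(-2\right) 6\right) = 4 \left(-12\right) = -48$)
$X = -25$
$g{\left(k,h \right)} = 288$ ($g{\left(k,h \right)} = \left(-6\right) \left(-48\right) = 288$)
$\frac{g{\left(X,u \right)}}{w{\left(N{\left(-1 \right)} \right)}} = \frac{288}{1^{-1}} = \frac{288}{1} = 288 \cdot 1 = 288$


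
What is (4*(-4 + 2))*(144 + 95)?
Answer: -1912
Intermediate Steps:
(4*(-4 + 2))*(144 + 95) = (4*(-2))*239 = -8*239 = -1912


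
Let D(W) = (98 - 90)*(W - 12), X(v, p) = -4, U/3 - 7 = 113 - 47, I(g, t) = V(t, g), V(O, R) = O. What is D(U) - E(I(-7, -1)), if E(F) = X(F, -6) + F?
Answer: 1661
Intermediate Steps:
I(g, t) = t
U = 219 (U = 21 + 3*(113 - 47) = 21 + 3*66 = 21 + 198 = 219)
D(W) = -96 + 8*W (D(W) = 8*(-12 + W) = -96 + 8*W)
E(F) = -4 + F
D(U) - E(I(-7, -1)) = (-96 + 8*219) - (-4 - 1) = (-96 + 1752) - 1*(-5) = 1656 + 5 = 1661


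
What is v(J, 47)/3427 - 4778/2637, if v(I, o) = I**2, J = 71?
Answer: -3081089/9036999 ≈ -0.34094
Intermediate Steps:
v(J, 47)/3427 - 4778/2637 = 71**2/3427 - 4778/2637 = 5041*(1/3427) - 4778*1/2637 = 5041/3427 - 4778/2637 = -3081089/9036999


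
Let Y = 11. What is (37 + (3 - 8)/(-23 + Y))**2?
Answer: 201601/144 ≈ 1400.0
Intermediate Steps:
(37 + (3 - 8)/(-23 + Y))**2 = (37 + (3 - 8)/(-23 + 11))**2 = (37 - 5/(-12))**2 = (37 - 5*(-1/12))**2 = (37 + 5/12)**2 = (449/12)**2 = 201601/144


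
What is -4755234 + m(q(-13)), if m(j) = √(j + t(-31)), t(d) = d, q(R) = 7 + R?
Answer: -4755234 + I*√37 ≈ -4.7552e+6 + 6.0828*I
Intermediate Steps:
m(j) = √(-31 + j) (m(j) = √(j - 31) = √(-31 + j))
-4755234 + m(q(-13)) = -4755234 + √(-31 + (7 - 13)) = -4755234 + √(-31 - 6) = -4755234 + √(-37) = -4755234 + I*√37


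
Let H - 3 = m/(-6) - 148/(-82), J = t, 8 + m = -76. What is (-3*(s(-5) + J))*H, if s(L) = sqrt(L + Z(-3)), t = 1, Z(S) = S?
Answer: -2313/41 - 4626*I*sqrt(2)/41 ≈ -56.415 - 159.56*I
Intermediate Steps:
m = -84 (m = -8 - 76 = -84)
s(L) = sqrt(-3 + L) (s(L) = sqrt(L - 3) = sqrt(-3 + L))
J = 1
H = 771/41 (H = 3 + (-84/(-6) - 148/(-82)) = 3 + (-84*(-1/6) - 148*(-1/82)) = 3 + (14 + 74/41) = 3 + 648/41 = 771/41 ≈ 18.805)
(-3*(s(-5) + J))*H = -3*(sqrt(-3 - 5) + 1)*(771/41) = -3*(sqrt(-8) + 1)*(771/41) = -3*(2*I*sqrt(2) + 1)*(771/41) = -3*(1 + 2*I*sqrt(2))*(771/41) = (-3 - 6*I*sqrt(2))*(771/41) = -2313/41 - 4626*I*sqrt(2)/41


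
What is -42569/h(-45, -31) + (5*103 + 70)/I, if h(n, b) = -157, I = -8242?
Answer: 26981681/99538 ≈ 271.07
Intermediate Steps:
-42569/h(-45, -31) + (5*103 + 70)/I = -42569/(-157) + (5*103 + 70)/(-8242) = -42569*(-1/157) + (515 + 70)*(-1/8242) = 42569/157 + 585*(-1/8242) = 42569/157 - 45/634 = 26981681/99538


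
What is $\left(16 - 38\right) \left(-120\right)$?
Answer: $2640$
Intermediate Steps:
$\left(16 - 38\right) \left(-120\right) = \left(-22\right) \left(-120\right) = 2640$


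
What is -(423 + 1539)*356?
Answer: -698472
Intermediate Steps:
-(423 + 1539)*356 = -1962*356 = -1*698472 = -698472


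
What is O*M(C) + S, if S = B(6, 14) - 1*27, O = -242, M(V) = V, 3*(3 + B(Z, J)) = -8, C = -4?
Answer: 2806/3 ≈ 935.33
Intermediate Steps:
B(Z, J) = -17/3 (B(Z, J) = -3 + (⅓)*(-8) = -3 - 8/3 = -17/3)
S = -98/3 (S = -17/3 - 1*27 = -17/3 - 27 = -98/3 ≈ -32.667)
O*M(C) + S = -242*(-4) - 98/3 = 968 - 98/3 = 2806/3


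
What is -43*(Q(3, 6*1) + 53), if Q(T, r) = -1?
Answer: -2236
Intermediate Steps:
-43*(Q(3, 6*1) + 53) = -43*(-1 + 53) = -43*52 = -2236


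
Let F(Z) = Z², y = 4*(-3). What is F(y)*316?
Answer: 45504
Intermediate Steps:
y = -12
F(y)*316 = (-12)²*316 = 144*316 = 45504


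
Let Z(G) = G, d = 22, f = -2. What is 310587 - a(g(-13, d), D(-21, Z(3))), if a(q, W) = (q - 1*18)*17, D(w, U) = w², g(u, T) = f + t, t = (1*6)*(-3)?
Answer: 311233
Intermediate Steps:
t = -18 (t = 6*(-3) = -18)
g(u, T) = -20 (g(u, T) = -2 - 18 = -20)
a(q, W) = -306 + 17*q (a(q, W) = (q - 18)*17 = (-18 + q)*17 = -306 + 17*q)
310587 - a(g(-13, d), D(-21, Z(3))) = 310587 - (-306 + 17*(-20)) = 310587 - (-306 - 340) = 310587 - 1*(-646) = 310587 + 646 = 311233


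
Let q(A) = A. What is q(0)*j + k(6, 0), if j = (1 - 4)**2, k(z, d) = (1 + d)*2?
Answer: 2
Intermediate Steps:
k(z, d) = 2 + 2*d
j = 9 (j = (-3)**2 = 9)
q(0)*j + k(6, 0) = 0*9 + (2 + 2*0) = 0 + (2 + 0) = 0 + 2 = 2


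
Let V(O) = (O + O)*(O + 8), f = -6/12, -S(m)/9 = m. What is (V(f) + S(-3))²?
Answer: 1521/4 ≈ 380.25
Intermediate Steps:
S(m) = -9*m
f = -½ (f = -6*1/12 = -½ ≈ -0.50000)
V(O) = 2*O*(8 + O) (V(O) = (2*O)*(8 + O) = 2*O*(8 + O))
(V(f) + S(-3))² = (2*(-½)*(8 - ½) - 9*(-3))² = (2*(-½)*(15/2) + 27)² = (-15/2 + 27)² = (39/2)² = 1521/4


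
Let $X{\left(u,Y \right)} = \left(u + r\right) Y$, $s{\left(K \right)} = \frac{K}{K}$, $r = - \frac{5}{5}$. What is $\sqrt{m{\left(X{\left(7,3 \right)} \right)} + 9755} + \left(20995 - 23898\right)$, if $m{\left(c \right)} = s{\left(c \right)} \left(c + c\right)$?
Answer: $-2903 + \sqrt{9791} \approx -2804.1$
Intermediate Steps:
$r = -1$ ($r = \left(-5\right) \frac{1}{5} = -1$)
$s{\left(K \right)} = 1$
$X{\left(u,Y \right)} = Y \left(-1 + u\right)$ ($X{\left(u,Y \right)} = \left(u - 1\right) Y = \left(-1 + u\right) Y = Y \left(-1 + u\right)$)
$m{\left(c \right)} = 2 c$ ($m{\left(c \right)} = 1 \left(c + c\right) = 1 \cdot 2 c = 2 c$)
$\sqrt{m{\left(X{\left(7,3 \right)} \right)} + 9755} + \left(20995 - 23898\right) = \sqrt{2 \cdot 3 \left(-1 + 7\right) + 9755} + \left(20995 - 23898\right) = \sqrt{2 \cdot 3 \cdot 6 + 9755} + \left(20995 - 23898\right) = \sqrt{2 \cdot 18 + 9755} - 2903 = \sqrt{36 + 9755} - 2903 = \sqrt{9791} - 2903 = -2903 + \sqrt{9791}$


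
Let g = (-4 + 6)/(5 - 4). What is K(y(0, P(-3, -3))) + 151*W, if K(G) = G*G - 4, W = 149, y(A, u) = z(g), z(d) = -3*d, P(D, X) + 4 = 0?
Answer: 22531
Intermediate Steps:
P(D, X) = -4 (P(D, X) = -4 + 0 = -4)
g = 2 (g = 2/1 = 2*1 = 2)
y(A, u) = -6 (y(A, u) = -3*2 = -6)
K(G) = -4 + G**2 (K(G) = G**2 - 4 = -4 + G**2)
K(y(0, P(-3, -3))) + 151*W = (-4 + (-6)**2) + 151*149 = (-4 + 36) + 22499 = 32 + 22499 = 22531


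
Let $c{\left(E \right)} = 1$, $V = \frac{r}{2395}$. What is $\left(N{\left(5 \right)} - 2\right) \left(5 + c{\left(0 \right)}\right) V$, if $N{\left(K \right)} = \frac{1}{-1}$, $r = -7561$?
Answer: $\frac{136098}{2395} \approx 56.826$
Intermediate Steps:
$V = - \frac{7561}{2395} \approx -3.157$
$N{\left(K \right)} = -1$
$\left(N{\left(5 \right)} - 2\right) \left(5 + c{\left(0 \right)}\right) V = \left(-1 - 2\right) \left(5 + 1\right) \left(- \frac{7561}{2395}\right) = \left(-3\right) 6 \left(- \frac{7561}{2395}\right) = \left(-18\right) \left(- \frac{7561}{2395}\right) = \frac{136098}{2395}$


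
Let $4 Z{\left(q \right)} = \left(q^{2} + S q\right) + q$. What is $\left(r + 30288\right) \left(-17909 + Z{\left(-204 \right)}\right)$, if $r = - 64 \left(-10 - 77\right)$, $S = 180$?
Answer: $-600086016$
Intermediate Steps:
$Z{\left(q \right)} = \frac{q^{2}}{4} + \frac{181 q}{4}$ ($Z{\left(q \right)} = \frac{\left(q^{2} + 180 q\right) + q}{4} = \frac{q^{2} + 181 q}{4} = \frac{q^{2}}{4} + \frac{181 q}{4}$)
$r = 5568$ ($r = \left(-64\right) \left(-87\right) = 5568$)
$\left(r + 30288\right) \left(-17909 + Z{\left(-204 \right)}\right) = \left(5568 + 30288\right) \left(-17909 + \frac{1}{4} \left(-204\right) \left(181 - 204\right)\right) = 35856 \left(-17909 + \frac{1}{4} \left(-204\right) \left(-23\right)\right) = 35856 \left(-17909 + 1173\right) = 35856 \left(-16736\right) = -600086016$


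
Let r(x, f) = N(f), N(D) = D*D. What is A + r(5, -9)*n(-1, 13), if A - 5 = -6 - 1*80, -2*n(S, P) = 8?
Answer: -405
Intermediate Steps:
n(S, P) = -4 (n(S, P) = -½*8 = -4)
N(D) = D²
r(x, f) = f²
A = -81 (A = 5 + (-6 - 1*80) = 5 + (-6 - 80) = 5 - 86 = -81)
A + r(5, -9)*n(-1, 13) = -81 + (-9)²*(-4) = -81 + 81*(-4) = -81 - 324 = -405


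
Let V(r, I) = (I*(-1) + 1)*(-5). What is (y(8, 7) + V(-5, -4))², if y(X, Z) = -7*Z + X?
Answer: 4356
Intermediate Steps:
V(r, I) = -5 + 5*I (V(r, I) = (-I + 1)*(-5) = (1 - I)*(-5) = -5 + 5*I)
y(X, Z) = X - 7*Z
(y(8, 7) + V(-5, -4))² = ((8 - 7*7) + (-5 + 5*(-4)))² = ((8 - 49) + (-5 - 20))² = (-41 - 25)² = (-66)² = 4356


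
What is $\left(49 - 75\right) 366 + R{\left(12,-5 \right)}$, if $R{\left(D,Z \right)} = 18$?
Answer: $-9498$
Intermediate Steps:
$\left(49 - 75\right) 366 + R{\left(12,-5 \right)} = \left(49 - 75\right) 366 + 18 = \left(-26\right) 366 + 18 = -9516 + 18 = -9498$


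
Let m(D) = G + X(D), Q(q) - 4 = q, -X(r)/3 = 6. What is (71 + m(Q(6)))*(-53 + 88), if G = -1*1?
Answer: 1820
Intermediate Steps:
X(r) = -18 (X(r) = -3*6 = -18)
Q(q) = 4 + q
G = -1
m(D) = -19 (m(D) = -1 - 18 = -19)
(71 + m(Q(6)))*(-53 + 88) = (71 - 19)*(-53 + 88) = 52*35 = 1820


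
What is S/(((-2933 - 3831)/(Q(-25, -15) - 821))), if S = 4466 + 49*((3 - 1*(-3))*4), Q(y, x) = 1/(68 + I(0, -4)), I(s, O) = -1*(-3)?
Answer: 82218045/120061 ≈ 684.80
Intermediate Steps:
I(s, O) = 3
Q(y, x) = 1/71 (Q(y, x) = 1/(68 + 3) = 1/71)
S = 5642 (S = 4466 + 49*((3 + 3)*4) = 4466 + 49*(6*4) = 4466 + 49*24 = 4466 + 1176 = 5642)
S/(((-2933 - 3831)/(Q(-25, -15) - 821))) = 5642/(((-2933 - 3831)/(1/71 - 821))) = 5642/((-6764/(-58290/71))) = 5642/((-6764*(-71/58290))) = 5642/(240122/29145) = 5642*(29145/240122) = 82218045/120061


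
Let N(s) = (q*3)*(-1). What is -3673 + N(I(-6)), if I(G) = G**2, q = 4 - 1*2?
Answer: -3679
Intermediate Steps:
q = 2 (q = 4 - 2 = 2)
N(s) = -6 (N(s) = (2*3)*(-1) = 6*(-1) = -6)
-3673 + N(I(-6)) = -3673 - 6 = -3679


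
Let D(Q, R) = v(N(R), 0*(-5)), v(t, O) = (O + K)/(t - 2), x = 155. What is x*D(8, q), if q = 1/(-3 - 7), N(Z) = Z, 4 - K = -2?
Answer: -3100/7 ≈ -442.86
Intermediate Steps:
K = 6 (K = 4 - 1*(-2) = 4 + 2 = 6)
q = -⅒ (q = 1/(-10) = -⅒ ≈ -0.10000)
v(t, O) = (6 + O)/(-2 + t) (v(t, O) = (O + 6)/(t - 2) = (6 + O)/(-2 + t))
D(Q, R) = 6/(-2 + R) (D(Q, R) = (6 + 0*(-5))/(-2 + R) = (6 + 0)/(-2 + R) = 6/(-2 + R))
x*D(8, q) = 155*(6/(-2 - ⅒)) = 155*(6/(-21/10)) = 155*(6*(-10/21)) = 155*(-20/7) = -3100/7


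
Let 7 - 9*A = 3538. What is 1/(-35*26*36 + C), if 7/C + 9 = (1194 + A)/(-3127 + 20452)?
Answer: -93074/3049177005 ≈ -3.0524e-5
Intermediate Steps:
A = -1177/3 (A = 7/9 - ⅑*3538 = 7/9 - 3538/9 = -1177/3 ≈ -392.33)
C = -72765/93074 (C = 7/(-9 + (1194 - 1177/3)/(-3127 + 20452)) = 7/(-9 + (2405/3)/17325) = 7/(-9 + (2405/3)*(1/17325)) = 7/(-9 + 481/10395) = 7/(-93074/10395) = 7*(-10395/93074) = -72765/93074 ≈ -0.78180)
1/(-35*26*36 + C) = 1/(-35*26*36 - 72765/93074) = 1/(-910*36 - 72765/93074) = 1/(-32760 - 72765/93074) = 1/(-3049177005/93074) = -93074/3049177005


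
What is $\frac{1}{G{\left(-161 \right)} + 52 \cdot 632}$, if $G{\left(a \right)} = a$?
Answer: $\frac{1}{32703} \approx 3.0578 \cdot 10^{-5}$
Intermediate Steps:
$\frac{1}{G{\left(-161 \right)} + 52 \cdot 632} = \frac{1}{-161 + 52 \cdot 632} = \frac{1}{-161 + 32864} = \frac{1}{32703}$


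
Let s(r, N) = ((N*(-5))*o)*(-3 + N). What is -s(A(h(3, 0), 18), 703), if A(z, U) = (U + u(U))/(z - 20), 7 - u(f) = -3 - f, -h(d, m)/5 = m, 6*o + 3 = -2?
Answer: -6151250/3 ≈ -2.0504e+6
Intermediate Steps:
o = -5/6 (o = -1/2 + (1/6)*(-2) = -1/2 - 1/3 = -5/6 ≈ -0.83333)
h(d, m) = -5*m
u(f) = 10 + f (u(f) = 7 - (-3 - f) = 7 + (3 + f) = 10 + f)
A(z, U) = (10 + 2*U)/(-20 + z) (A(z, U) = (U + (10 + U))/(z - 20) = (10 + 2*U)/(-20 + z))
s(r, N) = 25*N*(-3 + N)/6 (s(r, N) = ((N*(-5))*(-5/6))*(-3 + N) = (-5*N*(-5/6))*(-3 + N) = (25*N/6)*(-3 + N) = 25*N*(-3 + N)/6)
-s(A(h(3, 0), 18), 703) = -25*703*(-3 + 703)/6 = -25*703*700/6 = -1*6151250/3 = -6151250/3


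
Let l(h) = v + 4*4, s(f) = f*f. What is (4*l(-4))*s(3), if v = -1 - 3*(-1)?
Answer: 648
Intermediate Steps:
v = 2 (v = -1 + 3 = 2)
s(f) = f²
l(h) = 18 (l(h) = 2 + 4*4 = 2 + 16 = 18)
(4*l(-4))*s(3) = (4*18)*3² = 72*9 = 648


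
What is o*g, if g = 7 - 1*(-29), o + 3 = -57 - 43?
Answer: -3708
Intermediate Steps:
o = -103 (o = -3 + (-57 - 43) = -3 - 100 = -103)
g = 36 (g = 7 + 29 = 36)
o*g = -103*36 = -3708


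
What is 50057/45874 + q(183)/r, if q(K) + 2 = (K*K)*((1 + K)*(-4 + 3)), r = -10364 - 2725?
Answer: 283329774845/600444786 ≈ 471.87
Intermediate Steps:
r = -13089
q(K) = -2 + K**2*(-1 - K) (q(K) = -2 + (K*K)*((1 + K)*(-4 + 3)) = -2 + K**2*((1 + K)*(-1)) = -2 + K**2*(-1 - K))
50057/45874 + q(183)/r = 50057/45874 + (-2 - 1*183**2 - 1*183**3)/(-13089) = 50057*(1/45874) + (-2 - 1*33489 - 1*6128487)*(-1/13089) = 50057/45874 + (-2 - 33489 - 6128487)*(-1/13089) = 50057/45874 - 6161978*(-1/13089) = 50057/45874 + 6161978/13089 = 283329774845/600444786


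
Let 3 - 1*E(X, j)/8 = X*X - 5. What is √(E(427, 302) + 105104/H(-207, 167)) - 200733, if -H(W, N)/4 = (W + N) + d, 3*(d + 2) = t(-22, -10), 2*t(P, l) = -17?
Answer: -200733 + 4*I*√6593814349/269 ≈ -2.0073e+5 + 1207.5*I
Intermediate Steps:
t(P, l) = -17/2 (t(P, l) = (½)*(-17) = -17/2)
d = -29/6 (d = -2 + (⅓)*(-17/2) = -2 - 17/6 = -29/6 ≈ -4.8333)
H(W, N) = 58/3 - 4*N - 4*W (H(W, N) = -4*((W + N) - 29/6) = -4*((N + W) - 29/6) = -4*(-29/6 + N + W) = 58/3 - 4*N - 4*W)
E(X, j) = 64 - 8*X² (E(X, j) = 24 - 8*(X*X - 5) = 24 - 8*(X² - 5) = 24 - 8*(-5 + X²) = 24 + (40 - 8*X²) = 64 - 8*X²)
√(E(427, 302) + 105104/H(-207, 167)) - 200733 = √((64 - 8*427²) + 105104/(58/3 - 4*167 - 4*(-207))) - 200733 = √((64 - 8*182329) + 105104/(58/3 - 668 + 828)) - 200733 = √((64 - 1458632) + 105104/(538/3)) - 200733 = √(-1458568 + 105104*(3/538)) - 200733 = √(-1458568 + 157656/269) - 200733 = √(-392197136/269) - 200733 = 4*I*√6593814349/269 - 200733 = -200733 + 4*I*√6593814349/269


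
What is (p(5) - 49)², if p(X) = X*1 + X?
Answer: 1521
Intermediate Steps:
p(X) = 2*X (p(X) = X + X = 2*X)
(p(5) - 49)² = (2*5 - 49)² = (10 - 49)² = (-39)² = 1521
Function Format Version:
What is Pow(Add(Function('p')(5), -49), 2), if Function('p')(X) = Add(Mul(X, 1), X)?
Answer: 1521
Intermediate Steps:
Function('p')(X) = Mul(2, X) (Function('p')(X) = Add(X, X) = Mul(2, X))
Pow(Add(Function('p')(5), -49), 2) = Pow(Add(Mul(2, 5), -49), 2) = Pow(Add(10, -49), 2) = Pow(-39, 2) = 1521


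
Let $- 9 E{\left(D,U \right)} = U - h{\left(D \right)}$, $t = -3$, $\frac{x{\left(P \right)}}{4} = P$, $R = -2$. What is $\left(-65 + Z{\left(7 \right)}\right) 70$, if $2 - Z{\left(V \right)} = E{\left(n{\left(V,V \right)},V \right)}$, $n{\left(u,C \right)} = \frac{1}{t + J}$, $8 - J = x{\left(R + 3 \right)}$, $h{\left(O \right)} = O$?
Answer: $- \frac{13090}{3} \approx -4363.3$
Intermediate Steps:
$x{\left(P \right)} = 4 P$
$J = 4$ ($J = 8 - 4 \left(-2 + 3\right) = 8 - 4 \cdot 1 = 8 - 4 = 4$)
$n{\left(u,C \right)} = 1$ ($n{\left(u,C \right)} = \frac{1}{-3 + 4} = 1^{-1} = 1$)
$E{\left(D,U \right)} = - \frac{U}{9} + \frac{D}{9}$ ($E{\left(D,U \right)} = - \frac{U - D}{9} = - \frac{U}{9} + \frac{D}{9}$)
$Z{\left(V \right)} = \frac{17}{9} + \frac{V}{9}$ ($Z{\left(V \right)} = 2 - \left(- \frac{V}{9} + \frac{1}{9} \cdot 1\right) = 2 - \left(- \frac{V}{9} + \frac{1}{9}\right) = 2 - \left(\frac{1}{9} - \frac{V}{9}\right) = 2 + \left(- \frac{1}{9} + \frac{V}{9}\right) = \frac{17}{9} + \frac{V}{9}$)
$\left(-65 + Z{\left(7 \right)}\right) 70 = \left(-65 + \left(\frac{17}{9} + \frac{1}{9} \cdot 7\right)\right) 70 = \left(-65 + \left(\frac{17}{9} + \frac{7}{9}\right)\right) 70 = \left(-65 + \frac{8}{3}\right) 70 = \left(- \frac{187}{3}\right) 70 = - \frac{13090}{3}$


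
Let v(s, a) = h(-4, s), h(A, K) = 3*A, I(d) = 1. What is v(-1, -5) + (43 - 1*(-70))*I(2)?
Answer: 101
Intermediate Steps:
v(s, a) = -12 (v(s, a) = 3*(-4) = -12)
v(-1, -5) + (43 - 1*(-70))*I(2) = -12 + (43 - 1*(-70))*1 = -12 + (43 + 70)*1 = -12 + 113*1 = -12 + 113 = 101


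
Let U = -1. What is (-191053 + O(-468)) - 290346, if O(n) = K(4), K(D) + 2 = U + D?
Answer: -481398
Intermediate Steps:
K(D) = -3 + D (K(D) = -2 + (-1 + D) = -3 + D)
O(n) = 1 (O(n) = -3 + 4 = 1)
(-191053 + O(-468)) - 290346 = (-191053 + 1) - 290346 = -191052 - 290346 = -481398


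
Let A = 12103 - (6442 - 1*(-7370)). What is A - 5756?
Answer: -7465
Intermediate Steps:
A = -1709 (A = 12103 - (6442 + 7370) = 12103 - 1*13812 = 12103 - 13812 = -1709)
A - 5756 = -1709 - 5756 = -7465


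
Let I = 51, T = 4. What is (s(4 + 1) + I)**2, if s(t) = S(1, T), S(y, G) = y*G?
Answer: 3025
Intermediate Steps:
S(y, G) = G*y
s(t) = 4 (s(t) = 4*1 = 4)
(s(4 + 1) + I)**2 = (4 + 51)**2 = 55**2 = 3025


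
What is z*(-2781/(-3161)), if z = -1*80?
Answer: -222480/3161 ≈ -70.383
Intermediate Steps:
z = -80
z*(-2781/(-3161)) = -(-222480)/(-3161) = -(-222480)*(-1)/3161 = -80*2781/3161 = -222480/3161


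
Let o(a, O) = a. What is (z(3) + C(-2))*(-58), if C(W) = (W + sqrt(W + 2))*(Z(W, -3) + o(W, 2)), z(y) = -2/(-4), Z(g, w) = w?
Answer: -609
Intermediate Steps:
z(y) = 1/2 (z(y) = -2*(-1/4) = 1/2)
C(W) = (-3 + W)*(W + sqrt(2 + W)) (C(W) = (W + sqrt(W + 2))*(-3 + W) = (W + sqrt(2 + W))*(-3 + W) = (-3 + W)*(W + sqrt(2 + W)))
(z(3) + C(-2))*(-58) = (1/2 + ((-2)**2 - 3*(-2) - 3*sqrt(2 - 2) - 2*sqrt(2 - 2)))*(-58) = (1/2 + (4 + 6 - 3*sqrt(0) - 2*sqrt(0)))*(-58) = (1/2 + (4 + 6 - 3*0 - 2*0))*(-58) = (1/2 + (4 + 6 + 0 + 0))*(-58) = (1/2 + 10)*(-58) = (21/2)*(-58) = -609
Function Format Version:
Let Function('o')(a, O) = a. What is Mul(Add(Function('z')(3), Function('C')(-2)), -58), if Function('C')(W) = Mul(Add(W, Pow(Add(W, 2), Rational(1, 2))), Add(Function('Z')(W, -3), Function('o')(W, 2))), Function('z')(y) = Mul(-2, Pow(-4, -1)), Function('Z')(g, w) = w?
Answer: -609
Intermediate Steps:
Function('z')(y) = Rational(1, 2) (Function('z')(y) = Mul(-2, Rational(-1, 4)) = Rational(1, 2))
Function('C')(W) = Mul(Add(-3, W), Add(W, Pow(Add(2, W), Rational(1, 2)))) (Function('C')(W) = Mul(Add(W, Pow(Add(W, 2), Rational(1, 2))), Add(-3, W)) = Mul(Add(W, Pow(Add(2, W), Rational(1, 2))), Add(-3, W)) = Mul(Add(-3, W), Add(W, Pow(Add(2, W), Rational(1, 2)))))
Mul(Add(Function('z')(3), Function('C')(-2)), -58) = Mul(Add(Rational(1, 2), Add(Pow(-2, 2), Mul(-3, -2), Mul(-3, Pow(Add(2, -2), Rational(1, 2))), Mul(-2, Pow(Add(2, -2), Rational(1, 2))))), -58) = Mul(Add(Rational(1, 2), Add(4, 6, Mul(-3, Pow(0, Rational(1, 2))), Mul(-2, Pow(0, Rational(1, 2))))), -58) = Mul(Add(Rational(1, 2), Add(4, 6, Mul(-3, 0), Mul(-2, 0))), -58) = Mul(Add(Rational(1, 2), Add(4, 6, 0, 0)), -58) = Mul(Add(Rational(1, 2), 10), -58) = Mul(Rational(21, 2), -58) = -609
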